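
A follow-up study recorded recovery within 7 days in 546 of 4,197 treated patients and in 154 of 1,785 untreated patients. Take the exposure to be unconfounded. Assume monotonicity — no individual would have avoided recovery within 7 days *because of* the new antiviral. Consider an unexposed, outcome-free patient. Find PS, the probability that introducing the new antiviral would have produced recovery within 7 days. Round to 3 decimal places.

PS ≈ 0.048

p₁ = P(outcome | exposed) = 546/4197 = 0.13009
p₀ = P(outcome | unexposed) = 154/1785 = 0.086275
Under exogeneity and monotonicity, PS = (p₁ − p₀) / (1 − p₀).
PS = (0.13009 − 0.086275) / (1 − 0.086275) = 0.043818 / 0.91373 ≈ 0.0480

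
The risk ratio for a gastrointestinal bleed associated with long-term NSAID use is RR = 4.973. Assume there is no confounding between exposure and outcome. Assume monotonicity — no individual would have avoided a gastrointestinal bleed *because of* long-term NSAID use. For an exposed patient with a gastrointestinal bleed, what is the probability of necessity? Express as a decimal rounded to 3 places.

PN ≈ 0.799

Under exogeneity and monotonicity, PN = (RR − 1) / RR = 1 − 1/RR.
PN = (4.973 − 1) / 4.973 = 3.973 / 4.973 ≈ 0.7989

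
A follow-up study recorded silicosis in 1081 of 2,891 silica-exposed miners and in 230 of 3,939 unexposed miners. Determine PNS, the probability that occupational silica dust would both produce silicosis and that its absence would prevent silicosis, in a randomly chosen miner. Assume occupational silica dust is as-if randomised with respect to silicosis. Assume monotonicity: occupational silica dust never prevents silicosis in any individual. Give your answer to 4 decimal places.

PNS ≈ 0.3155

p₁ = P(outcome | exposed) = 1081/2891 = 0.37392
p₀ = P(outcome | unexposed) = 230/3939 = 0.05839
Under exogeneity and monotonicity, PNS = p₁ − p₀.
PNS = 0.37392 − 0.05839 = 0.31553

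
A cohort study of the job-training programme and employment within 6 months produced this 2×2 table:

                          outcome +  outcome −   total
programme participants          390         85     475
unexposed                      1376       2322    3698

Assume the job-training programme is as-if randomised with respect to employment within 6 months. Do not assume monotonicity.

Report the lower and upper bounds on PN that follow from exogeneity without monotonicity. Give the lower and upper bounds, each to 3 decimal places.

p₁ = P(outcome | exposed) = 390/475 = 0.82105
p₀ = P(outcome | unexposed) = 1376/3698 = 0.37209
Under exogeneity alone the bounds on PN are max{0,(p₁−p₀)/p₁} ≤ PN ≤ min{1,(1−p₀)/p₁}.
  lower = (p₁ − p₀)/p₁ = 0.44896 / 0.82105 ≈ 0.5468
  upper = min{1, (1 − p₀)/p₁} = 0.62791 / 0.82105 ≈ 0.7648

0.547 ≤ PN ≤ 0.765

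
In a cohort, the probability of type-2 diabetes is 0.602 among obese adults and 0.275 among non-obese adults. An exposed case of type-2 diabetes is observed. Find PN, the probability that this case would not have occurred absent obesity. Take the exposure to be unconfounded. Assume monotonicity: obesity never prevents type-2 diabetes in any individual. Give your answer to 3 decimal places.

PN ≈ 0.543

Let p₁ = 0.602, p₀ = 0.275.
Under exogeneity and monotonicity, PN = (p₁ − p₀) / p₁.
PN = (0.602 − 0.275) / 0.602 = 0.327 / 0.602 ≈ 0.5432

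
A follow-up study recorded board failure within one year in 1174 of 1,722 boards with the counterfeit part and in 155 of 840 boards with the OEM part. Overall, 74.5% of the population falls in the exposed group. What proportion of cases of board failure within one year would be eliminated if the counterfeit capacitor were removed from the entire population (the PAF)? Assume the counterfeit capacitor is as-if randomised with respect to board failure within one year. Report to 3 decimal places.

PAF ≈ 0.668

p₁ = P(outcome | exposed) = 1174/1722 = 0.68177
p₀ = P(outcome | unexposed) = 155/840 = 0.18452
Overall risk P(Y=1) = π·p₁ + (1−π)·p₀ = 0.745×0.68177 + 0.255×0.18452 = 0.55497.
Under exogeneity, PAF = [P(Y=1) − p₀] / P(Y=1).
PAF = (0.55497 − 0.18452) / 0.55497 ≈ 0.6675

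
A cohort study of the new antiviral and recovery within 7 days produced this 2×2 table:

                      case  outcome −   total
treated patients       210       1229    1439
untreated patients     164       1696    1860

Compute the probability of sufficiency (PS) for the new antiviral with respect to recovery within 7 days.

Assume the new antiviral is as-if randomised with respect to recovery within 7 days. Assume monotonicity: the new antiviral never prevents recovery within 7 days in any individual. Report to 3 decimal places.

PS ≈ 0.063

p₁ = P(outcome | exposed) = 210/1439 = 0.14593
p₀ = P(outcome | unexposed) = 164/1860 = 0.088172
Under exogeneity and monotonicity, PS = (p₁ − p₀) / (1 − p₀).
PS = (0.14593 − 0.088172) / (1 − 0.088172) = 0.057763 / 0.91183 ≈ 0.0633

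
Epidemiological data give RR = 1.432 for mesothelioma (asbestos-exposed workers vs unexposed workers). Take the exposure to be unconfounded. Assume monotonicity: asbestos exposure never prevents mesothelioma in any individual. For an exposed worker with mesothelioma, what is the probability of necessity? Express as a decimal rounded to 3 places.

Under exogeneity and monotonicity, PN = (RR − 1) / RR = 1 − 1/RR.
PN = (1.432 − 1) / 1.432 = 0.432 / 1.432 ≈ 0.3017

PN ≈ 0.302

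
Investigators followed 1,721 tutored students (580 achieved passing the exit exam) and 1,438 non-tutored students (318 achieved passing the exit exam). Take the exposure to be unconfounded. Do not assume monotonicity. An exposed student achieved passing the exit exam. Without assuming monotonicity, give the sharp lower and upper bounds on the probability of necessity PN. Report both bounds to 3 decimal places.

0.344 ≤ PN ≤ 1.000

p₁ = P(outcome | exposed) = 580/1721 = 0.33701
p₀ = P(outcome | unexposed) = 318/1438 = 0.22114
Under exogeneity alone the bounds on PN are max{0,(p₁−p₀)/p₁} ≤ PN ≤ min{1,(1−p₀)/p₁}.
  lower = (p₁ − p₀)/p₁ = 0.11587 / 0.33701 ≈ 0.3438
  upper = min{1, (1 − p₀)/p₁} = 0.77886 / 0.33701 ≈ 2.3111 → capped at 1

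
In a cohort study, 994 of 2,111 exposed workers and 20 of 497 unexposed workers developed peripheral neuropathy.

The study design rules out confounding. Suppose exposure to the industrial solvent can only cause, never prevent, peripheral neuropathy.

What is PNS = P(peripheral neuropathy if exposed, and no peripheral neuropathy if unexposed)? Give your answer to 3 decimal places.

p₁ = P(outcome | exposed) = 994/2111 = 0.47087
p₀ = P(outcome | unexposed) = 20/497 = 0.040241
Under exogeneity and monotonicity, PNS = p₁ − p₀.
PNS = 0.47087 − 0.040241 = 0.43063

PNS ≈ 0.431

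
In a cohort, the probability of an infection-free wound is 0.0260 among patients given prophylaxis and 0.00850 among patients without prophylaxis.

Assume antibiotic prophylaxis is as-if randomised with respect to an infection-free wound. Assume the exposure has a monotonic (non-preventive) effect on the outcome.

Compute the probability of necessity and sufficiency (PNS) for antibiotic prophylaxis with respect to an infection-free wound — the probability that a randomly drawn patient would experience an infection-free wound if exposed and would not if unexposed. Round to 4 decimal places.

Let p₁ = 0.026, p₀ = 0.0085.
Under exogeneity and monotonicity, PNS = p₁ − p₀.
PNS = 0.026 − 0.0085 = 0.0175

PNS ≈ 0.0175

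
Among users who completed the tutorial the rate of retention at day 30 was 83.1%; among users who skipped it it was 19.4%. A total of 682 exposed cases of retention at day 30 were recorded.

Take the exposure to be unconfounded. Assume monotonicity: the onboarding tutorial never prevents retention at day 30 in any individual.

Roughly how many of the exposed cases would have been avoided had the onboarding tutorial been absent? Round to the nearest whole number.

p₁ = 0.831, p₀ = 0.194.
PN = (p₁ − p₀)/p₁ = (0.831 − 0.194) / 0.831 ≈ 0.76655.
Attributable cases ≈ PN × (exposed cases) = 0.76655 × 682 ≈ 522.78.

about 523 cases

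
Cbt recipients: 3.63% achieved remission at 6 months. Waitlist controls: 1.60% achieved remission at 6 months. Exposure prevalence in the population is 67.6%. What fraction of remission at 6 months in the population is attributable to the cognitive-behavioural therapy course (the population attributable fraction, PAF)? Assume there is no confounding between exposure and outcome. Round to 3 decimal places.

PAF ≈ 0.462

p₁ = 0.0363, p₀ = 0.016.
Overall risk P(Y=1) = π·p₁ + (1−π)·p₀ = 0.676×0.0363 + 0.324×0.016 = 0.029723.
Under exogeneity, PAF = [P(Y=1) − p₀] / P(Y=1).
PAF = (0.029723 − 0.016) / 0.029723 ≈ 0.4617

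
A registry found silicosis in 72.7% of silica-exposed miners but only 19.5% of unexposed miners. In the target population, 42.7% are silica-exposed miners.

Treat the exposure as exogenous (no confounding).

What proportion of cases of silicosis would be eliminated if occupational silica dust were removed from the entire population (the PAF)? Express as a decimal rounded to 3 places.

p₁ = 0.727, p₀ = 0.195.
Overall risk P(Y=1) = π·p₁ + (1−π)·p₀ = 0.427×0.727 + 0.573×0.195 = 0.42216.
Under exogeneity, PAF = [P(Y=1) − p₀] / P(Y=1).
PAF = (0.42216 − 0.195) / 0.42216 ≈ 0.5381

PAF ≈ 0.538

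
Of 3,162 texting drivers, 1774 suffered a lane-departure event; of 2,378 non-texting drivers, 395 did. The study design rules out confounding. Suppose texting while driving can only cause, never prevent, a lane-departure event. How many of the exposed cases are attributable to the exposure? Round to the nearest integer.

p₁ = P(outcome | exposed) = 1774/3162 = 0.56104
p₀ = P(outcome | unexposed) = 395/2378 = 0.16611
PN = (p₁ − p₀)/p₁ = (0.56104 − 0.16611) / 0.56104 ≈ 0.70393.
Attributable cases ≈ PN × (exposed cases) = 0.70393 × 1774 ≈ 1248.77.

about 1249 cases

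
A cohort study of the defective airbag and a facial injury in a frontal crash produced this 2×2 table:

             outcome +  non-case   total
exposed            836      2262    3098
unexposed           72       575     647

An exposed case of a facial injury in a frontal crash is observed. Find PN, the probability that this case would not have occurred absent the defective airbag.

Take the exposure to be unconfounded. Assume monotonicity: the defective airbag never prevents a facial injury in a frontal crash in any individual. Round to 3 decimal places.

PN ≈ 0.588

p₁ = P(outcome | exposed) = 836/3098 = 0.26985
p₀ = P(outcome | unexposed) = 72/647 = 0.11128
Under exogeneity and monotonicity, PN = (p₁ − p₀) / p₁.
PN = (0.26985 − 0.11128) / 0.26985 = 0.15857 / 0.26985 ≈ 0.5876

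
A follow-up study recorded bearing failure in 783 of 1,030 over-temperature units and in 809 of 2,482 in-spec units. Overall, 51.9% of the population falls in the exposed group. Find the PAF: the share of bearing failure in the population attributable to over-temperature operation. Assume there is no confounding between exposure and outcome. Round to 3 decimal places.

PAF ≈ 0.409

p₁ = P(outcome | exposed) = 783/1030 = 0.76019
p₀ = P(outcome | unexposed) = 809/2482 = 0.32595
Overall risk P(Y=1) = π·p₁ + (1−π)·p₀ = 0.519×0.76019 + 0.481×0.32595 = 0.55132.
Under exogeneity, PAF = [P(Y=1) − p₀] / P(Y=1).
PAF = (0.55132 − 0.32595) / 0.55132 ≈ 0.4088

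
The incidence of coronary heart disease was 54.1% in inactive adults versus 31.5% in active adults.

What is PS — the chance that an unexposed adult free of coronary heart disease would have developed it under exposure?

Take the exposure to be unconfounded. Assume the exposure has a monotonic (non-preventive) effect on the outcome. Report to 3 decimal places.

PS ≈ 0.330

p₁ = 0.541, p₀ = 0.315.
Under exogeneity and monotonicity, PS = (p₁ − p₀) / (1 − p₀).
PS = (0.541 − 0.315) / (1 − 0.315) = 0.226 / 0.685 ≈ 0.3299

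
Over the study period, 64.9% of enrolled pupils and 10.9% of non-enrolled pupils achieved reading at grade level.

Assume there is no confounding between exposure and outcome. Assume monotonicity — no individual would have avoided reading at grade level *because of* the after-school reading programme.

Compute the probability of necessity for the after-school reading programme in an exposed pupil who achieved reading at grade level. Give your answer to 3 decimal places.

PN ≈ 0.832

p₁ = 0.649, p₀ = 0.109.
Under exogeneity and monotonicity, PN = (p₁ − p₀) / p₁.
PN = (0.649 − 0.109) / 0.649 = 0.54 / 0.649 ≈ 0.8320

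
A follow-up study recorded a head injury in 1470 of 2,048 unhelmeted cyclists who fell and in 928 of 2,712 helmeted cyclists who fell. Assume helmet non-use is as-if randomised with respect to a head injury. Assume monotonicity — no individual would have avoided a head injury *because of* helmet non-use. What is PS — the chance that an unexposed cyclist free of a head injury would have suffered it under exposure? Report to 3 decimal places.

p₁ = P(outcome | exposed) = 1470/2048 = 0.71777
p₀ = P(outcome | unexposed) = 928/2712 = 0.34218
Under exogeneity and monotonicity, PS = (p₁ − p₀) / (1 − p₀).
PS = (0.71777 − 0.34218) / (1 − 0.34218) = 0.37559 / 0.65782 ≈ 0.5710

PS ≈ 0.571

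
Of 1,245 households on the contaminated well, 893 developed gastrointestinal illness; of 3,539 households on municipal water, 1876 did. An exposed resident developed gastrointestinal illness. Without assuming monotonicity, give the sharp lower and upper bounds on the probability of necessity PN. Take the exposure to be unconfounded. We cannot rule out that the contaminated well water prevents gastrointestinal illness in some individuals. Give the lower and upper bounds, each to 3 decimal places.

p₁ = P(outcome | exposed) = 893/1245 = 0.71727
p₀ = P(outcome | unexposed) = 1876/3539 = 0.53009
Under exogeneity alone the bounds on PN are max{0,(p₁−p₀)/p₁} ≤ PN ≤ min{1,(1−p₀)/p₁}.
  lower = (p₁ − p₀)/p₁ = 0.18718 / 0.71727 ≈ 0.2610
  upper = min{1, (1 − p₀)/p₁} = 0.46991 / 0.71727 ≈ 0.6551

0.261 ≤ PN ≤ 0.655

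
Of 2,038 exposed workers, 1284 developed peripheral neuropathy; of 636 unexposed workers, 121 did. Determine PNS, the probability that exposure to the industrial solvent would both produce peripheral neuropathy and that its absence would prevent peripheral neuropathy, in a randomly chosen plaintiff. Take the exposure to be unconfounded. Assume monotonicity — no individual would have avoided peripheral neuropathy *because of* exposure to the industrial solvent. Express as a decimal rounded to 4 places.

p₁ = P(outcome | exposed) = 1284/2038 = 0.63003
p₀ = P(outcome | unexposed) = 121/636 = 0.19025
Under exogeneity and monotonicity, PNS = p₁ − p₀.
PNS = 0.63003 − 0.19025 = 0.43978

PNS ≈ 0.4398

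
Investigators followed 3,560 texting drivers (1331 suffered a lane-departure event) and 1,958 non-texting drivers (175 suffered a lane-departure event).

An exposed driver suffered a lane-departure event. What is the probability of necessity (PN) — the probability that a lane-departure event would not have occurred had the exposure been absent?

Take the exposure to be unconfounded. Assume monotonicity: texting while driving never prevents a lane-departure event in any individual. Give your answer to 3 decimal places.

p₁ = P(outcome | exposed) = 1331/3560 = 0.37388
p₀ = P(outcome | unexposed) = 175/1958 = 0.089377
Under exogeneity and monotonicity, PN = (p₁ − p₀) / p₁.
PN = (0.37388 − 0.089377) / 0.37388 = 0.2845 / 0.37388 ≈ 0.7609

PN ≈ 0.761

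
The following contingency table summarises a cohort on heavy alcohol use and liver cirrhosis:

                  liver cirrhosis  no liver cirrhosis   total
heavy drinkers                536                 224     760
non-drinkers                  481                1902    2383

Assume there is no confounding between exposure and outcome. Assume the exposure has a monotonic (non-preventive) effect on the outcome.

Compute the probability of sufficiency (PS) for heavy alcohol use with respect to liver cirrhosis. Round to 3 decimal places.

PS ≈ 0.631

p₁ = P(outcome | exposed) = 536/760 = 0.70526
p₀ = P(outcome | unexposed) = 481/2383 = 0.20185
Under exogeneity and monotonicity, PS = (p₁ − p₀)/(1 − p₀).
PS = (0.70526 − 0.20185) / 0.79815 ≈ 0.6307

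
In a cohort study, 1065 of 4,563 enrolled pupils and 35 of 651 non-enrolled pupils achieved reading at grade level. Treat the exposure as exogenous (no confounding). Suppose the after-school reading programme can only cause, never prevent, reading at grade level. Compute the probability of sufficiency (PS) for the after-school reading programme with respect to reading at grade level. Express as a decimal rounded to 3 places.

PS ≈ 0.190

p₁ = P(outcome | exposed) = 1065/4563 = 0.2334
p₀ = P(outcome | unexposed) = 35/651 = 0.053763
Under exogeneity and monotonicity, PS = (p₁ − p₀) / (1 − p₀).
PS = (0.2334 − 0.053763) / (1 − 0.053763) = 0.17964 / 0.94624 ≈ 0.1898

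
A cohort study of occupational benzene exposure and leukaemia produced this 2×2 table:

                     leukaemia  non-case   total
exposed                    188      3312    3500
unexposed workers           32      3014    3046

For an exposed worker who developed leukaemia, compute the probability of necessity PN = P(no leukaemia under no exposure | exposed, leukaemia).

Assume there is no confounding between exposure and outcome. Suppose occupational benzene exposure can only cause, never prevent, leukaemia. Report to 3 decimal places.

PN ≈ 0.804

p₁ = P(outcome | exposed) = 188/3500 = 0.053714
p₀ = P(outcome | unexposed) = 32/3046 = 0.010506
Under exogeneity and monotonicity, PN = (p₁ − p₀)/p₁.
PN = (0.053714 − 0.010506) / 0.053714 ≈ 0.8044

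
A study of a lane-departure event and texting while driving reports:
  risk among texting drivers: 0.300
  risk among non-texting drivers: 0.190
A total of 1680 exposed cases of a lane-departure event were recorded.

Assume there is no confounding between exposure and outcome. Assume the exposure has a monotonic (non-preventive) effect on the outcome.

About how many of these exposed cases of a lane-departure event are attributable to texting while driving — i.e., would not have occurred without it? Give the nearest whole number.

about 616 cases

Let p₁ = 0.3, p₀ = 0.19.
PN = (p₁ − p₀)/p₁ = (0.3 − 0.19) / 0.3 ≈ 0.36667.
Attributable cases ≈ PN × (exposed cases) = 0.36667 × 1680 ≈ 616.00.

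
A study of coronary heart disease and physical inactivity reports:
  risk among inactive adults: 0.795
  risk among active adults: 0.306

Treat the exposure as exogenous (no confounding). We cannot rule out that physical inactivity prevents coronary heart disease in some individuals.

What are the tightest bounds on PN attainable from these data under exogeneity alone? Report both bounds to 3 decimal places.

0.615 ≤ PN ≤ 0.873

Let p₁ = 0.795, p₀ = 0.306.
Under exogeneity alone the bounds on PN are max{0,(p₁−p₀)/p₁} ≤ PN ≤ min{1,(1−p₀)/p₁}.
  lower = (p₁ − p₀)/p₁ = 0.489 / 0.795 ≈ 0.6151
  upper = min{1, (1 − p₀)/p₁} = 0.694 / 0.795 ≈ 0.8730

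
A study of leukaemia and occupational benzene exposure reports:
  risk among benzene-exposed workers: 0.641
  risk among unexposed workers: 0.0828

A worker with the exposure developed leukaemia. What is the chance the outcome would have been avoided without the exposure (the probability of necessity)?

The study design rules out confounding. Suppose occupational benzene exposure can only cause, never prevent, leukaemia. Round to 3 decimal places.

PN ≈ 0.871

Let p₁ = 0.641, p₀ = 0.0828.
Under exogeneity and monotonicity, PN = (p₁ − p₀) / p₁.
PN = (0.641 − 0.0828) / 0.641 = 0.5582 / 0.641 ≈ 0.8708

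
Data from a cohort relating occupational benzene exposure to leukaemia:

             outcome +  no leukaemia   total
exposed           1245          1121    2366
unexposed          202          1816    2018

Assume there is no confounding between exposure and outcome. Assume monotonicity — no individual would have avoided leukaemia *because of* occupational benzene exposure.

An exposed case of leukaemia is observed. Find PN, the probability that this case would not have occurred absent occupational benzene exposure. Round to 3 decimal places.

p₁ = P(outcome | exposed) = 1245/2366 = 0.5262
p₀ = P(outcome | unexposed) = 202/2018 = 0.1001
Under exogeneity and monotonicity, PN = (p₁ − p₀) / p₁.
PN = (0.5262 − 0.1001) / 0.5262 = 0.42611 / 0.5262 ≈ 0.8098

PN ≈ 0.810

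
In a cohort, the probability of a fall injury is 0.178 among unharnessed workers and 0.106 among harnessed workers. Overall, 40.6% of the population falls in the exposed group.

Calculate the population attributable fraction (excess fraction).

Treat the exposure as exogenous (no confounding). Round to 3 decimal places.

PAF ≈ 0.216

Let p₁ = 0.178, p₀ = 0.106.
Overall risk P(Y=1) = π·p₁ + (1−π)·p₀ = 0.406×0.178 + 0.594×0.106 = 0.13523.
Under exogeneity, PAF = [P(Y=1) − p₀] / P(Y=1).
PAF = (0.13523 − 0.106) / 0.13523 ≈ 0.2162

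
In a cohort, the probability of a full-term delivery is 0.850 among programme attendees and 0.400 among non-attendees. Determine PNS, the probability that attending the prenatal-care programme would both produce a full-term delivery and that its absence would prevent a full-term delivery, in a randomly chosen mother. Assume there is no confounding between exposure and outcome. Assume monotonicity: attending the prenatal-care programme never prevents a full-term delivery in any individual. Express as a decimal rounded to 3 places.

Let p₁ = 0.85, p₀ = 0.4.
Under exogeneity and monotonicity, PNS = p₁ − p₀.
PNS = 0.85 − 0.4 = 0.45

PNS ≈ 0.450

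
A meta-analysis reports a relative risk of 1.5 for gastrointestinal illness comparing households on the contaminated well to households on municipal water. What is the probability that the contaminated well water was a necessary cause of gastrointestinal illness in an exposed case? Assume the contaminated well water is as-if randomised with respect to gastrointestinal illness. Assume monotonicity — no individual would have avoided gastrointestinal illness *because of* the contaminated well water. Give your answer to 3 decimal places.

Under exogeneity and monotonicity, PN = (RR − 1) / RR = 1 − 1/RR.
PN = (1.5 − 1) / 1.5 = 0.5 / 1.5 ≈ 0.3333

PN ≈ 0.333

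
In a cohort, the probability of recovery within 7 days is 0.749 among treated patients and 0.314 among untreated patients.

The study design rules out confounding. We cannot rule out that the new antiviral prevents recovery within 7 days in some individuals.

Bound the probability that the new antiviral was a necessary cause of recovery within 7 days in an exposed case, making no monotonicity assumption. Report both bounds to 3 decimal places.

0.581 ≤ PN ≤ 0.916

Let p₁ = 0.749, p₀ = 0.314.
Under exogeneity alone the bounds on PN are max{0,(p₁−p₀)/p₁} ≤ PN ≤ min{1,(1−p₀)/p₁}.
  lower = (p₁ − p₀)/p₁ = 0.435 / 0.749 ≈ 0.5808
  upper = min{1, (1 − p₀)/p₁} = 0.686 / 0.749 ≈ 0.9159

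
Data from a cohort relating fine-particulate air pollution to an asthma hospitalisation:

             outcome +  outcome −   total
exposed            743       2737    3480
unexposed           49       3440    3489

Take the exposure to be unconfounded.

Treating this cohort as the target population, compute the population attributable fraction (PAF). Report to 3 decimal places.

p₁ = P(outcome | exposed) = 743/3480 = 0.21351
p₀ = P(outcome | unexposed) = 49/3489 = 0.014044
Exposure prevalence π = 3480/6969 = 0.49935; overall risk P(Y=1) = 0.11365.
Under exogeneity, PAF = [P(Y=1) − p₀]/P(Y=1).
PAF = (0.11365 − 0.014044) / 0.11365 ≈ 0.8764

PAF ≈ 0.876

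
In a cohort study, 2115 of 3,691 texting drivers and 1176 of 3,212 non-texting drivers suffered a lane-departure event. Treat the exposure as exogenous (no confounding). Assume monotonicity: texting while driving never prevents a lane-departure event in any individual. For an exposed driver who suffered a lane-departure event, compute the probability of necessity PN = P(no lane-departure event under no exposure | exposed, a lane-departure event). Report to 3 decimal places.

p₁ = P(outcome | exposed) = 2115/3691 = 0.57302
p₀ = P(outcome | unexposed) = 1176/3212 = 0.36613
Under exogeneity and monotonicity, PN = (p₁ − p₀) / p₁.
PN = (0.57302 − 0.36613) / 0.57302 = 0.20689 / 0.57302 ≈ 0.3611

PN ≈ 0.361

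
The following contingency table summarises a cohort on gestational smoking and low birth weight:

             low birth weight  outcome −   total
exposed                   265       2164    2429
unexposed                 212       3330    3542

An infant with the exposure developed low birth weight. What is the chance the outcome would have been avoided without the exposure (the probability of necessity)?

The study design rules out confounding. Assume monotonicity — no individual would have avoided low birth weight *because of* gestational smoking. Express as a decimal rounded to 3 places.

PN ≈ 0.451

p₁ = P(outcome | exposed) = 265/2429 = 0.1091
p₀ = P(outcome | unexposed) = 212/3542 = 0.059853
Under exogeneity and monotonicity, PN = (p₁ − p₀)/p₁.
PN = (0.1091 − 0.059853) / 0.1091 ≈ 0.4514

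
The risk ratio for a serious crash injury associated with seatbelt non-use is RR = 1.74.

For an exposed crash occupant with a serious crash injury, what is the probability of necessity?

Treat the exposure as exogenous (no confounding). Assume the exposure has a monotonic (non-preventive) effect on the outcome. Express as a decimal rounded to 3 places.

Under exogeneity and monotonicity, PN = (RR − 1) / RR = 1 − 1/RR.
PN = (1.74 − 1) / 1.74 = 0.74 / 1.74 ≈ 0.4253

PN ≈ 0.425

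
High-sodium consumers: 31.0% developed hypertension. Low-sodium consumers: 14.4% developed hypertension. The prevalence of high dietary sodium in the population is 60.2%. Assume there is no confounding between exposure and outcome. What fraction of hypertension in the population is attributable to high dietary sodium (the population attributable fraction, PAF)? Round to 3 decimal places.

PAF ≈ 0.410

p₁ = 0.31, p₀ = 0.144.
Overall risk P(Y=1) = π·p₁ + (1−π)·p₀ = 0.602×0.31 + 0.398×0.144 = 0.24393.
Under exogeneity, PAF = [P(Y=1) − p₀] / P(Y=1).
PAF = (0.24393 − 0.144) / 0.24393 ≈ 0.4097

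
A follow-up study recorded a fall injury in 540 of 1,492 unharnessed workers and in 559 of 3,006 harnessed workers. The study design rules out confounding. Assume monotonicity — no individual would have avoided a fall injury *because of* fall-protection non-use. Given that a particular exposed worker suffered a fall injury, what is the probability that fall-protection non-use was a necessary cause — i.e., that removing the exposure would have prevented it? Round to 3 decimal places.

PN ≈ 0.486

p₁ = P(outcome | exposed) = 540/1492 = 0.36193
p₀ = P(outcome | unexposed) = 559/3006 = 0.18596
Under exogeneity and monotonicity, PN = (p₁ − p₀) / p₁.
PN = (0.36193 − 0.18596) / 0.36193 = 0.17597 / 0.36193 ≈ 0.4862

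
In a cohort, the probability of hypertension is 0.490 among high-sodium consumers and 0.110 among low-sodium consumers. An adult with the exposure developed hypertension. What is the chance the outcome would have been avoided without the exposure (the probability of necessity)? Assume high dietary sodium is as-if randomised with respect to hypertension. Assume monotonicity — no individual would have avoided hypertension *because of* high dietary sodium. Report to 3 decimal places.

Let p₁ = 0.49, p₀ = 0.11.
Under exogeneity and monotonicity, PN = (p₁ − p₀) / p₁.
PN = (0.49 − 0.11) / 0.49 = 0.38 / 0.49 ≈ 0.7755

PN ≈ 0.776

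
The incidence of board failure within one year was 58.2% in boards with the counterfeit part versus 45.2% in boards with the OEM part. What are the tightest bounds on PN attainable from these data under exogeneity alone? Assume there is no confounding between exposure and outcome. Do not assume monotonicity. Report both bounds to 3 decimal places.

p₁ = 0.582, p₀ = 0.452.
Under exogeneity alone the bounds on PN are max{0,(p₁−p₀)/p₁} ≤ PN ≤ min{1,(1−p₀)/p₁}.
  lower = (p₁ − p₀)/p₁ = 0.13 / 0.582 ≈ 0.2234
  upper = min{1, (1 − p₀)/p₁} = 0.548 / 0.582 ≈ 0.9416

0.223 ≤ PN ≤ 0.942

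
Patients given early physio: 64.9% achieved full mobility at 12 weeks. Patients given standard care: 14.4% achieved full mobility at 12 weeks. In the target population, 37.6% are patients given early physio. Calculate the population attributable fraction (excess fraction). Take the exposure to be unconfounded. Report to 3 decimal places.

p₁ = 0.649, p₀ = 0.144.
Overall risk P(Y=1) = π·p₁ + (1−π)·p₀ = 0.376×0.649 + 0.624×0.144 = 0.33388.
Under exogeneity, PAF = [P(Y=1) − p₀] / P(Y=1).
PAF = (0.33388 − 0.144) / 0.33388 ≈ 0.5687

PAF ≈ 0.569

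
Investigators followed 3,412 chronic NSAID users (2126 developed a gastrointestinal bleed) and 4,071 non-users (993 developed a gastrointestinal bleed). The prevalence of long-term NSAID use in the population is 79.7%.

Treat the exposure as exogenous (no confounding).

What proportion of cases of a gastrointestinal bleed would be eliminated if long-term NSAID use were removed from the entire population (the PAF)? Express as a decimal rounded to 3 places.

p₁ = P(outcome | exposed) = 2126/3412 = 0.62309
p₀ = P(outcome | unexposed) = 993/4071 = 0.24392
Overall risk P(Y=1) = π·p₁ + (1−π)·p₀ = 0.797×0.62309 + 0.203×0.24392 = 0.54612.
Under exogeneity, PAF = [P(Y=1) − p₀] / P(Y=1).
PAF = (0.54612 − 0.24392) / 0.54612 ≈ 0.5534

PAF ≈ 0.553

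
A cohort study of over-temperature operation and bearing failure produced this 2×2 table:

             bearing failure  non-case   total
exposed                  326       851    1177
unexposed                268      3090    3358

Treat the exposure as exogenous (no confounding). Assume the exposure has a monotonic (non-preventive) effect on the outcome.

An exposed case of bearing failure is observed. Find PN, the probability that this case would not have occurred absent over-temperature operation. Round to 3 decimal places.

PN ≈ 0.712

p₁ = P(outcome | exposed) = 326/1177 = 0.27698
p₀ = P(outcome | unexposed) = 268/3358 = 0.079809
Under exogeneity and monotonicity, PN = (p₁ − p₀) / p₁.
PN = (0.27698 − 0.079809) / 0.27698 = 0.19717 / 0.27698 ≈ 0.7119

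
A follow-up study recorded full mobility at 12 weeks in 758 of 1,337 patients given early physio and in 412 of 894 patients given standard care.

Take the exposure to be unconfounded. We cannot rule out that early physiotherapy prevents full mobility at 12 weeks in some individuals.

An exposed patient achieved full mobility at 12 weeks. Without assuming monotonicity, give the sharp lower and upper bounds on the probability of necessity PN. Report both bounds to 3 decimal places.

0.187 ≤ PN ≤ 0.951

p₁ = P(outcome | exposed) = 758/1337 = 0.56694
p₀ = P(outcome | unexposed) = 412/894 = 0.46085
Under exogeneity alone the bounds on PN are max{0,(p₁−p₀)/p₁} ≤ PN ≤ min{1,(1−p₀)/p₁}.
  lower = (p₁ − p₀)/p₁ = 0.10609 / 0.56694 ≈ 0.1871
  upper = min{1, (1 − p₀)/p₁} = 0.53915 / 0.56694 ≈ 0.9510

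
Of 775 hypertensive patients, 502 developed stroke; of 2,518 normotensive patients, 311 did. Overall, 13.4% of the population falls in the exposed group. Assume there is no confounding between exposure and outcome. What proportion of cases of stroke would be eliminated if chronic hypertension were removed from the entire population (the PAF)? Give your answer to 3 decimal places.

p₁ = P(outcome | exposed) = 502/775 = 0.64774
p₀ = P(outcome | unexposed) = 311/2518 = 0.12351
Overall risk P(Y=1) = π·p₁ + (1−π)·p₀ = 0.134×0.64774 + 0.866×0.12351 = 0.19376.
Under exogeneity, PAF = [P(Y=1) − p₀] / P(Y=1).
PAF = (0.19376 − 0.12351) / 0.19376 ≈ 0.3626

PAF ≈ 0.363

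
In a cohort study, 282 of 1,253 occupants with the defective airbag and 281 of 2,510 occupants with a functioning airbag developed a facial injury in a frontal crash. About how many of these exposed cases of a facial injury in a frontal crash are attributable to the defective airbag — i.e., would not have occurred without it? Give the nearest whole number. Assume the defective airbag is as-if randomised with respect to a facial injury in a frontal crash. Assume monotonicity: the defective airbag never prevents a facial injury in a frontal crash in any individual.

p₁ = P(outcome | exposed) = 282/1253 = 0.22506
p₀ = P(outcome | unexposed) = 281/2510 = 0.11195
PN = (p₁ − p₀)/p₁ = (0.22506 − 0.11195) / 0.22506 ≈ 0.50257.
Attributable cases ≈ PN × (exposed cases) = 0.50257 × 282 ≈ 141.72.

about 142 cases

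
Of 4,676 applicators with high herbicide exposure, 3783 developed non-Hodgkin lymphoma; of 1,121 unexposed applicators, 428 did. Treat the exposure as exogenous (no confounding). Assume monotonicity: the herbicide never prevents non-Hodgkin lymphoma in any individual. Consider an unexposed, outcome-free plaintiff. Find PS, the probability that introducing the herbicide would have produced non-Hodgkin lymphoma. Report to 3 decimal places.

p₁ = P(outcome | exposed) = 3783/4676 = 0.80902
p₀ = P(outcome | unexposed) = 428/1121 = 0.3818
Under exogeneity and monotonicity, PS = (p₁ − p₀) / (1 − p₀).
PS = (0.80902 − 0.3818) / (1 − 0.3818) = 0.42722 / 0.6182 ≈ 0.6911

PS ≈ 0.691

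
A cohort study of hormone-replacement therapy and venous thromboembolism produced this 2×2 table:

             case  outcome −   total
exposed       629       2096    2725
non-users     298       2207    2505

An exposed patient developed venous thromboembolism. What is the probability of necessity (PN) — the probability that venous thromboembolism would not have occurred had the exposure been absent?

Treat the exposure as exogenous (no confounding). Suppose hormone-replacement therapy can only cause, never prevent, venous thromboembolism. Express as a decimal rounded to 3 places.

PN ≈ 0.485

p₁ = P(outcome | exposed) = 629/2725 = 0.23083
p₀ = P(outcome | unexposed) = 298/2505 = 0.11896
Under exogeneity and monotonicity, PN = (p₁ − p₀) / p₁.
PN = (0.23083 − 0.11896) / 0.23083 = 0.11186 / 0.23083 ≈ 0.4846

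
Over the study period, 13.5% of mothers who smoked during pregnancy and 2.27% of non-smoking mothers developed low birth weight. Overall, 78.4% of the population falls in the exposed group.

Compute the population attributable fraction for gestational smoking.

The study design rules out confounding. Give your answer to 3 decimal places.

p₁ = 0.135, p₀ = 0.0227.
Overall risk P(Y=1) = π·p₁ + (1−π)·p₀ = 0.784×0.135 + 0.216×0.0227 = 0.11074.
Under exogeneity, PAF = [P(Y=1) − p₀] / P(Y=1).
PAF = (0.11074 − 0.0227) / 0.11074 ≈ 0.7950

PAF ≈ 0.795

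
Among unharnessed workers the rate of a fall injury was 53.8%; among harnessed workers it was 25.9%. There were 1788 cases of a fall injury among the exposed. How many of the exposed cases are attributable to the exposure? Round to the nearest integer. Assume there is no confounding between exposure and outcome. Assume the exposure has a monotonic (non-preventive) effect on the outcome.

about 927 cases

p₁ = 0.538, p₀ = 0.259.
PN = (p₁ − p₀)/p₁ = (0.538 − 0.259) / 0.538 ≈ 0.51859.
Attributable cases ≈ PN × (exposed cases) = 0.51859 × 1788 ≈ 927.23.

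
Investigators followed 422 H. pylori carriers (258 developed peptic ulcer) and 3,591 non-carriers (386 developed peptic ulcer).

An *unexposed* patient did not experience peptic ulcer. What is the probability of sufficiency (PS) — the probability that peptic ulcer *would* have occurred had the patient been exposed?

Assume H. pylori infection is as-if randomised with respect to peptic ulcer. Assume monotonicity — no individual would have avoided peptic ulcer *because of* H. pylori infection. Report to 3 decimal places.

PS ≈ 0.565

p₁ = P(outcome | exposed) = 258/422 = 0.61137
p₀ = P(outcome | unexposed) = 386/3591 = 0.10749
Under exogeneity and monotonicity, PS = (p₁ − p₀) / (1 − p₀).
PS = (0.61137 − 0.10749) / (1 − 0.10749) = 0.50388 / 0.89251 ≈ 0.5646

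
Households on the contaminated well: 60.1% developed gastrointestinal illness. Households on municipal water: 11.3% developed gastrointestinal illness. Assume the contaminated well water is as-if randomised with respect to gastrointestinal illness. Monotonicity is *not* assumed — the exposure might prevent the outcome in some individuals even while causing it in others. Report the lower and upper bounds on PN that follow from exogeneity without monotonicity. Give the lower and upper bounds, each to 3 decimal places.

p₁ = 0.601, p₀ = 0.113.
Under exogeneity alone the bounds on PN are max{0,(p₁−p₀)/p₁} ≤ PN ≤ min{1,(1−p₀)/p₁}.
  lower = (p₁ − p₀)/p₁ = 0.488 / 0.601 ≈ 0.8120
  upper = min{1, (1 − p₀)/p₁} = 0.887 / 0.601 ≈ 1.4759 → capped at 1

0.812 ≤ PN ≤ 1.000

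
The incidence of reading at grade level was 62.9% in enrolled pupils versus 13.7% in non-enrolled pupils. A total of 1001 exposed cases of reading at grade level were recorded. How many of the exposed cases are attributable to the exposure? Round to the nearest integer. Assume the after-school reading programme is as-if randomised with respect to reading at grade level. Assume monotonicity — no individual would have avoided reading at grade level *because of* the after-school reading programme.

p₁ = 0.629, p₀ = 0.137.
PN = (p₁ − p₀)/p₁ = (0.629 − 0.137) / 0.629 ≈ 0.78219.
Attributable cases ≈ PN × (exposed cases) = 0.78219 × 1001 ≈ 782.98.

about 783 cases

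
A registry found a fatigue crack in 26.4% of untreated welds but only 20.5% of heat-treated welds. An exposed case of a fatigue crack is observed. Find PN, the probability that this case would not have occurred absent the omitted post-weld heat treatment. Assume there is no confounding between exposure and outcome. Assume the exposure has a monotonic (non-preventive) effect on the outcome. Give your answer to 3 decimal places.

p₁ = 0.264, p₀ = 0.205.
Under exogeneity and monotonicity, PN = (p₁ − p₀) / p₁.
PN = (0.264 − 0.205) / 0.264 = 0.059 / 0.264 ≈ 0.2235

PN ≈ 0.223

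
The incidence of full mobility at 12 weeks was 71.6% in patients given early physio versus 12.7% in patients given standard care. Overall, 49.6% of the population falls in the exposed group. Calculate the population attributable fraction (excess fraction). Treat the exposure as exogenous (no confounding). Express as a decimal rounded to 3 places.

PAF ≈ 0.697

p₁ = 0.716, p₀ = 0.127.
Overall risk P(Y=1) = π·p₁ + (1−π)·p₀ = 0.496×0.716 + 0.504×0.127 = 0.41914.
Under exogeneity, PAF = [P(Y=1) − p₀] / P(Y=1).
PAF = (0.41914 − 0.127) / 0.41914 ≈ 0.6970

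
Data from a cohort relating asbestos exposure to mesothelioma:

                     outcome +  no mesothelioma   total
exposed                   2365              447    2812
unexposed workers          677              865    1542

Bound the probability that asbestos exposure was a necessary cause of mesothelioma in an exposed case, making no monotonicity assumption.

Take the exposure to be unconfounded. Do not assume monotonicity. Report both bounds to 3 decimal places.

p₁ = P(outcome | exposed) = 2365/2812 = 0.84104
p₀ = P(outcome | unexposed) = 677/1542 = 0.43904
Under exogeneity alone the bounds on PN are max{0,(p₁−p₀)/p₁} ≤ PN ≤ min{1,(1−p₀)/p₁}.
  lower = (p₁ − p₀)/p₁ = 0.402 / 0.84104 ≈ 0.4780
  upper = min{1, (1 − p₀)/p₁} = 0.56096 / 0.84104 ≈ 0.6670

0.478 ≤ PN ≤ 0.667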